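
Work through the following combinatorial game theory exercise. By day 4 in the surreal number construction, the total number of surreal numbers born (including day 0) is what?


Day 0: {|} = 0 is born. Count = 1.
Day n: the number of surreal numbers born by day n is 2^(n+1) - 1.
By day 0: 2^1 - 1 = 1
By day 1: 2^2 - 1 = 3
By day 2: 2^3 - 1 = 7
By day 3: 2^4 - 1 = 15
By day 4: 2^5 - 1 = 31
By day 4: 31 surreal numbers.

31


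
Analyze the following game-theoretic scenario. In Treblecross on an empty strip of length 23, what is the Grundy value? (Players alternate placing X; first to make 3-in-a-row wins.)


Treblecross: place X on empty cells; 3-in-a-row wins.
Playing within two cells of an existing X lets the opponent win at once, so sensible play treats the cells i-2..i+2 around each X as dead. The player left with no safe cell loses, so this is a normal-play take-away game on strips of safe cells.
Placing X at cell i (0-indexed) of a strip of k safe cells leaves independent strips of sizes max(0, i-2) and max(0, k-i-3). Hence G(k) = mex{ G(max(0,i-2)) XOR G(max(0,k-i-3)) : 0 <= i < k }, with G(0) = 0.
G(1): splits (0,0):0^0=0 -> mex({0}) = 1
G(2): splits (0,0):0^0=0 -> mex({0}) = 1
G(3): splits (0,0):0^0=0 -> mex({0}) = 1
G(4): splits (0,1):0^1=1 (0,0):0^0=0 -> mex({0, 1}) = 2
G(5): splits (0,2):0^1=1 (0,1):0^1=1 (0,0):0^0=0 -> mex({0, 1}) = 2
G(6) = mex({1}) = 0
G(7) = mex({0, 1, 2}) = 3
G(8) = mex({0, 1, 2}) = 3
G(9) = mex({0, 2}) = 1
G(10) = mex({0, 2, 3}) = 1
G(11) = mex({0, 3}) = 1
G(12) = mex({1, 3}) = 0
G(13) = mex({0, 1, 2, 3}) = 4
G(14) = mex({0, 1, 2}) = 3
G(15) = mex({0, 1, 2}) = 3
G(16) = mex({0, 1, 2, 4}) = 3
G(17) = mex({0, 1, 3, 4}) = 2
G(18) = mex({0, 1, 3, 4}) = 2
G(19) = mex({0, 1, 3, 5}) = 2
G(20) = mex({0, 1, 2, 3, 5}) = 4
G(21) = mex({0, 1, 2, 3, 5}) = 4
G(22) = mex({1, 2, 6}) = 0
G(23) = mex({0, 1, 2, 3, 4, 6}) = 5
Therefore G(23) = 5.

5


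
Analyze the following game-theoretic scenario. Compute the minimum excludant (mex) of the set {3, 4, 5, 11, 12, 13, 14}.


Set = {3, 4, 5, 11, 12, 13, 14}
0 is NOT in the set. This is the mex.
mex = 0

0


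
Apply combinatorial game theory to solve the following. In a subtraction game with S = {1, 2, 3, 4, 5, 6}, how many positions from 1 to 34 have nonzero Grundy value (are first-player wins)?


Subtraction set S = {1, 2, 3, 4, 5, 6}, so G(n) = n mod 7.
G(n) = 0 when n is a multiple of 7.
Multiples of 7 in [1, 34]: 4
N-positions (nonzero Grundy) = 34 - 4 = 30

30


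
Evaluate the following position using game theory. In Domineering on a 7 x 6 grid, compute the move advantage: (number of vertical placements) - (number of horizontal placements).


Board is 7 x 6 (rows x cols).
Left (vertical) placements: (rows-1) * cols = 6 * 6 = 36
Right (horizontal) placements: rows * (cols-1) = 7 * 5 = 35
Advantage = Left - Right = 36 - 35 = 1

1


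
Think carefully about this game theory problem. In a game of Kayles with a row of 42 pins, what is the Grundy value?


Kayles: a move removes 1 or 2 adjacent pins from a contiguous row.
Removing pins from a row of k leaves two independent rows (a, b) with a + b = k - 1 (one pin) or a + b = k - 2 (two pins); an end removal gives a = 0.
By Sprague-Grundy, G(k) = mex{ G(a) XOR G(b) } over all these splits. G(0) = 0.
G(1): splits (0,0):0^0=0 -> mex({0}) = 1
G(2): splits (0,1):0^1=1 (0,0):0^0=0 -> mex({0, 1}) = 2
G(3): splits (0,2):0^2=2 (1,1):1^1=0 (0,1):0^1=1 -> mex({0, 1, 2}) = 3
G(4): splits (0,3):0^3=3 (1,2):1^2=3 (0,2):0^2=2 (1,1):1^1=0 -> mex({0, 2, 3}) = 1
G(5): splits (0,4):0^1=1 (1,3):1^3=2 (2,2):2^2=0 (0,3):0^3=3 (1,2):1^2=3 -> mex({0, 1, 2, 3}) = 4
G(6) = mex({0, 1, 2, 4}) = 3
G(7) = mex({0, 1, 3, 4, 5}) = 2
G(8) = mex({0, 2, 3, 5, 6}) = 1
G(9) = mex({0, 1, 2, 3, 6, 7}) = 4
G(10) = mex({0, 1, 3, 4, 5, 7}) = 2
G(11) = mex({0, 1, 2, 3, 4, 5}) = 6
G(12) = mex({0, 1, 2, 3, 5, 6, 7}) = 4
G(13) = mex({0, 2, 3, 4, 6, 7}) = 1
G(14) = mex({0, 1, 4, 5, 6, 7}) = 2
G(15) = mex({0, 1, 2, 3, 4, 5, 6}) = 7
G(16) = mex({0, 2, 3, 5, 6, 7}) = 1
G(17) = mex({0, 1, 2, 3, 5, 6, 7}) = 4
G(18) = mex({0, 1, 2, 4, 5, 6}) = 3
G(19) = mex({0, 1, 3, 4, 5, 7}) = 2
G(20) = mex({0, 2, 3, 4, 5, 6, 7}) = 1
G(21) = mex({0, 1, 2, 3, 5, 6, 7}) = 4
G(22) = mex({0, 1, 2, 3, 4, 5, 7}) = 6
G(23) = mex({0, 1, 2, 3, 4, 5, 6}) = 7
G(24) = mex({0, 1, 2, 3, 5, 6, 7}) = 4
G(25) = mex({0, 2, 3, 4, 6, 7}) = 1
G(26) = mex({0, 1, 3, 4, 5, 6, 7}) = 2
G(27) = mex({0, 1, 2, 3, 4, 5, 6, 7}) = 8
G(28) = mex({0, 1, 2, 3, 4, 6, 7, 8}) = 5
G(29) = mex({0, 1, 2, 3, 5, 6, 7, 8, 9}) = 4
G(30) = mex({0, 1, 2, 3, 4, 5, 6, 9, 10}) = 7
G(31) = mex({0, 1, 3, 4, 5, 7, 10, 11}) = 2
G(32) = mex({0, 2, 3, 4, 5, 6, 7, 9, 11}) = 1
G(33) = mex({0, 1, 2, 3, 4, 5, 6, 7, 9, 12}) = 8
G(34) = mex({0, 1, 2, 3, 4, 5, 7, 8, 11, 12}) = 6
G(35) = mex({0, 1, 2, 3, 4, 5, 6, 8, 9, 10, 11}) = 7
G(36) = mex({0, 1, 2, 3, 5, 6, 7, 9, 10}) = 4
G(37) = mex({0, 2, 3, 4, 6, 7, 9, 10, 11, 12}) = 1
G(38) = mex({0, 1, 3, 4, 5, 6, 7, 9, 10, 11, 12}) = 2
G(39) = mex({0, 1, 2, 4, 5, 6, 7, 9, 10, 12, 14}) = 3
G(40) = mex({0, 2, 3, 4, 6, 7, 11, 12, 14}) = 1
G(41) = mex({0, 1, 2, 3, 5, 6, 7, 9, 10, 11, 12}) = 4
G(42) = mex({0, 1, 2, 3, 4, 5, 6, 9, 10}) = 7
Therefore G(42) = 7.

7


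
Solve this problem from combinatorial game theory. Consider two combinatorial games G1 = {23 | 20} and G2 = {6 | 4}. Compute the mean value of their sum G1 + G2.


G1 = {23 | 20}, G2 = {6 | 4}
Each is a switch {a | b} with numbers a > b; its mean value is (a + b)/2, and mean value is additive over game sums: m(G1 + G2) = m(G1) + m(G2).
Mean of G1 = (23 + (20))/2 = 43/2 = 43/2
Mean of G2 = (6 + (4))/2 = 10/2 = 5
Mean of G1 + G2 = 43/2 + 5 = 53/2

53/2


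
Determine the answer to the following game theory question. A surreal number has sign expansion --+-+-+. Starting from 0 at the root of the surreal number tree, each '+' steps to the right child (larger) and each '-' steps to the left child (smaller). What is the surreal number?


Sign expansion: --+-+-+
Rule: track bounds (lo, hi), initially (-inf, +inf). On '+', the current value becomes lo and we move to the simplest number in (value, hi): value + 1 if hi = +inf, otherwise the midpoint (value + hi)/2. On '-', the current value becomes hi and we move to value - 1 if lo = -inf, otherwise the midpoint (lo + value)/2.
Start at 0.
Step 1: sign = -, move left. Bounds: (-inf, 0). Value = -1
Step 2: sign = -, move left. Bounds: (-inf, -1). Value = -2
Step 3: sign = +, move right. Bounds: (-2, -1). Value = -3/2
Step 4: sign = -, move left. Bounds: (-2, -3/2). Value = -7/4
Step 5: sign = +, move right. Bounds: (-7/4, -3/2). Value = -13/8
Step 6: sign = -, move left. Bounds: (-7/4, -13/8). Value = -27/16
Step 7: sign = +, move right. Bounds: (-27/16, -13/8). Value = -53/32
The surreal number with sign expansion --+-+-+ is -53/32.

-53/32


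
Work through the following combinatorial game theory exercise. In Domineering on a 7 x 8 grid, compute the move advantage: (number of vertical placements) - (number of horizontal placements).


Board is 7 x 8 (rows x cols).
Left (vertical) placements: (rows-1) * cols = 6 * 8 = 48
Right (horizontal) placements: rows * (cols-1) = 7 * 7 = 49
Advantage = Left - Right = 48 - 49 = -1

-1


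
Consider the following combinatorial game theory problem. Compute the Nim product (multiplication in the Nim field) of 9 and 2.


Nim multiplication is bilinear over XOR: (u XOR v) * w = (u*w) XOR (v*w).
So we split each operand into its bit components and XOR the pairwise Nim products.
9 = 1 + 8 (as XOR of powers of 2).
2 = 2 (as XOR of powers of 2).
Using the standard Nim-product table on single bits:
  2*2 = 3,   2*4 = 8,   2*8 = 12,
  4*4 = 6,   4*8 = 11,  8*8 = 13,
and  1*x = x (identity), k*l = l*k (commutative).
Pairwise Nim products:
  1 * 2 = 2
  8 * 2 = 12
XOR them: 2 XOR 12 = 14.
Result: 9 * 2 = 14 (in Nim).

14


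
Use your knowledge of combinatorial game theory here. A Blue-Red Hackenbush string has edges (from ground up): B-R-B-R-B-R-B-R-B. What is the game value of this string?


Edges (from ground): B-R-B-R-B-R-B-R-B
By Berlekamp's sign-expansion rule, a Blue-Red Hackenbush stalk has the value of the surreal number whose sign sequence is the edge sequence with B -> + and R -> -.
Sign sequence: +-+-+-+-+
Trace the sign expansion in the surreal number tree, starting from 0:
Edge 1: B (sign +) -> bounds (0, +inf), value = 1
Edge 2: R (sign -) -> bounds (0, 1), value = 1/2
Edge 3: B (sign +) -> bounds (1/2, 1), value = 3/4
Edge 4: R (sign -) -> bounds (1/2, 3/4), value = 5/8
Edge 5: B (sign +) -> bounds (5/8, 3/4), value = 11/16
Edge 6: R (sign -) -> bounds (5/8, 11/16), value = 21/32
Edge 7: B (sign +) -> bounds (21/32, 11/16), value = 43/64
Edge 8: R (sign -) -> bounds (21/32, 43/64), value = 85/128
Edge 9: B (sign +) -> bounds (85/128, 43/64), value = 171/256
Game value = 171/256

171/256


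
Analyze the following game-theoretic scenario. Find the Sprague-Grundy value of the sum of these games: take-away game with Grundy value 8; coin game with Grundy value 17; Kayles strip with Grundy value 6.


By the Sprague-Grundy theorem, the Grundy value of a sum of games is the XOR of individual Grundy values.
take-away game: Grundy value = 8. Running XOR: 0 XOR 8 = 8
coin game: Grundy value = 17. Running XOR: 8 XOR 17 = 25
Kayles strip: Grundy value = 6. Running XOR: 25 XOR 6 = 31
The combined Grundy value is 31.

31


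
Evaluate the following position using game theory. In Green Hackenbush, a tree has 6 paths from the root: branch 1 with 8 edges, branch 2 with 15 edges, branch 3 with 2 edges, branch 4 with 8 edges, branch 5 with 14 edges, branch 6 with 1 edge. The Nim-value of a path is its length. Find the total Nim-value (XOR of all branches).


The tree has 6 branches from the ground vertex.
In Green Hackenbush, the Nim-value of a simple path of length k is k.
Branch 1: length 8, Nim-value = 8
Branch 2: length 15, Nim-value = 15
Branch 3: length 2, Nim-value = 2
Branch 4: length 8, Nim-value = 8
Branch 5: length 14, Nim-value = 14
Branch 6: length 1, Nim-value = 1
Total Nim-value = XOR of all branch values:
0 XOR 8 = 8
8 XOR 15 = 7
7 XOR 2 = 5
5 XOR 8 = 13
13 XOR 14 = 3
3 XOR 1 = 2
Nim-value of the tree = 2

2


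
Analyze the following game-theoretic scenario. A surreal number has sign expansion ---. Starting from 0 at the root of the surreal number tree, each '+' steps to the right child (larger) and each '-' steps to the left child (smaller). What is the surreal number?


Sign expansion: ---
Rule: track bounds (lo, hi), initially (-inf, +inf). On '+', the current value becomes lo and we move to the simplest number in (value, hi): value + 1 if hi = +inf, otherwise the midpoint (value + hi)/2. On '-', the current value becomes hi and we move to value - 1 if lo = -inf, otherwise the midpoint (lo + value)/2.
Start at 0.
Step 1: sign = -, move left. Bounds: (-inf, 0). Value = -1
Step 2: sign = -, move left. Bounds: (-inf, -1). Value = -2
Step 3: sign = -, move left. Bounds: (-inf, -2). Value = -3
The surreal number with sign expansion --- is -3.

-3


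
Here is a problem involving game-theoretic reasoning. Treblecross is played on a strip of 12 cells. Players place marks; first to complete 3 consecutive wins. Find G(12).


Treblecross: place X on empty cells; 3-in-a-row wins.
Playing within two cells of an existing X lets the opponent win at once, so sensible play treats the cells i-2..i+2 around each X as dead. The player left with no safe cell loses, so this is a normal-play take-away game on strips of safe cells.
Placing X at cell i (0-indexed) of a strip of k safe cells leaves independent strips of sizes max(0, i-2) and max(0, k-i-3). Hence G(k) = mex{ G(max(0,i-2)) XOR G(max(0,k-i-3)) : 0 <= i < k }, with G(0) = 0.
G(1): splits (0,0):0^0=0 -> mex({0}) = 1
G(2): splits (0,0):0^0=0 -> mex({0}) = 1
G(3): splits (0,0):0^0=0 -> mex({0}) = 1
G(4): splits (0,1):0^1=1 (0,0):0^0=0 -> mex({0, 1}) = 2
G(5): splits (0,2):0^1=1 (0,1):0^1=1 (0,0):0^0=0 -> mex({0, 1}) = 2
G(6) = mex({1}) = 0
G(7) = mex({0, 1, 2}) = 3
G(8) = mex({0, 1, 2}) = 3
G(9) = mex({0, 2}) = 1
G(10) = mex({0, 2, 3}) = 1
G(11) = mex({0, 3}) = 1
G(12) = mex({1, 3}) = 0
Therefore G(12) = 0.

0


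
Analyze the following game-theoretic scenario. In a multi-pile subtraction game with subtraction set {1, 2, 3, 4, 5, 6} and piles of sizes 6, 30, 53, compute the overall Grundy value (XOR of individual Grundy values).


Subtraction set: {1, 2, 3, 4, 5, 6}
For this subtraction set, G(n) = n mod 7 (period = max + 1 = 7).
Pile 1 (size 6): G(6) = 6 mod 7 = 6
Pile 2 (size 30): G(30) = 30 mod 7 = 2
Pile 3 (size 53): G(53) = 53 mod 7 = 4
Total Grundy value = XOR of all: 6 XOR 2 XOR 4 = 0

0


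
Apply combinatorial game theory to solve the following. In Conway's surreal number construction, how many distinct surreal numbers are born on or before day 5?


Day 0: {|} = 0 is born. Count = 1.
Day n: the number of surreal numbers born by day n is 2^(n+1) - 1.
By day 0: 2^1 - 1 = 1
By day 1: 2^2 - 1 = 3
By day 2: 2^3 - 1 = 7
By day 3: 2^4 - 1 = 15
By day 4: 2^5 - 1 = 31
By day 5: 2^6 - 1 = 63
By day 5: 63 surreal numbers.

63


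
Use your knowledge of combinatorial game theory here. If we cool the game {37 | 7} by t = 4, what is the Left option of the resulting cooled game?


Original game: {37 | 7} (a switch {a | b} with a > b).
Cooling by t (for t below the temperature (a - b)/2 = 15) taxes each move by t: {a | b} cooled by t is {a - t | b + t}.
Cooling amount: t = 4
Cooled Left option: 37 - 4 = 33
Cooled Right option: 7 + 4 = 11
Cooled game: {33 | 11}
Left option = 33

33


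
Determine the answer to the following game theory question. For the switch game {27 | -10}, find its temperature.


The game is {27 | -10}, a switch {a | b} with numbers a > b.
Cooling {a | b} by t gives {a - t | b + t}, which stops being hot when a - t = b + t, i.e. at t = (a - b)/2. So the temperature of a switch is (a - b)/2.
Temperature = (Left option - Right option) / 2
= (27 - (-10)) / 2
= 37 / 2
= 37/2

37/2


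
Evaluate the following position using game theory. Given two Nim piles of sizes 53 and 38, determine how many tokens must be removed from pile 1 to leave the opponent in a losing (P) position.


Piles: 53 and 38
Current XOR: 53 XOR 38 = 19 (non-zero, so this is an N-position).
To make the XOR zero, we need to find a move that balances the piles.
For pile 1 (size 53): target = 53 XOR 19 = 38
We reduce pile 1 from 53 to 38.
Tokens removed: 53 - 38 = 15
Verification: 38 XOR 38 = 0

15


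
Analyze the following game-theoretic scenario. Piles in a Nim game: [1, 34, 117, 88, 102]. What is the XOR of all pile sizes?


We need the XOR (exclusive or) of all pile sizes.
After XOR-ing pile 1 (size 1): 0 XOR 1 = 1
After XOR-ing pile 2 (size 34): 1 XOR 34 = 35
After XOR-ing pile 3 (size 117): 35 XOR 117 = 86
After XOR-ing pile 4 (size 88): 86 XOR 88 = 14
After XOR-ing pile 5 (size 102): 14 XOR 102 = 104
The Nim-value of this position is 104.

104


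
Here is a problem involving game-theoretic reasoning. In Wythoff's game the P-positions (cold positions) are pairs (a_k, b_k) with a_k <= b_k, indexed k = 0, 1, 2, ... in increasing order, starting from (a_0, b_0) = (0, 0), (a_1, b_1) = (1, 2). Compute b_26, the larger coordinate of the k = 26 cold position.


By Wythoff's theorem, a_k = floor(k * phi) and b_k = floor(k * phi^2) = a_k + k, where phi = (1 + sqrt(5))/2 is the golden ratio.
phi = (1 + sqrt(5))/2 = 1.618034
phi^2 = phi + 1 = 2.618034
k = 26
k * phi^2 = 26 * 2.618034 = 68.068884
b_26 = floor(k * phi^2) = 68 (check: a_26 + k = 42 + 26 = 68)

68


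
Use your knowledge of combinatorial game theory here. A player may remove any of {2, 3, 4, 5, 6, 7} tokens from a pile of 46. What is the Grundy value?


The subtraction set is S = {2, 3, 4, 5, 6, 7}.
G(k) = mex{ G(k - s) : s in S, s <= k }. We compute iteratively: G(0) = 0.
G(1) = mex({}) = 0
G(2) = mex({0}) = 1
G(3) = mex({0}) = 1
G(4) = mex({0, 1}) = 2
G(5) = mex({0, 1}) = 2
G(6) = mex({0, 1, 2}) = 3
G(7) = mex({0, 1, 2}) = 3
G(8) = mex({0, 1, 2, 3}) = 4
G(9) = mex({1, 2, 3}) = 0
G(10) = mex({1, 2, 3, 4}) = 0
G(11) = mex({0, 2, 3, 4}) = 1
G(12) = mex({0, 2, 3, 4}) = 1
G(13) = mex({0, 1, 3, 4}) = 2
G(14) = mex({0, 1, 3, 4}) = 2
G(15) = mex({0, 1, 2, 4}) = 3
Observe that G(9)..G(15) = 0, 0, 1, 1, 2, 2, 3 repeats G(0)..G(6) = 0, 0, 1, 1, 2, 2, 3.
For k >= max(S) = 7, G(k) is determined by the previous 7 values G(k-7)..G(k-1); a window of 7 consecutive values has recurred shifted by 9, so by induction G(k + 9) = G(k) for all k >= 0: the sequence is periodic from the start with period 9.
One period: G(0..8) = 0, 0, 1, 1, 2, 2, 3, 3, 4.
46 mod 9 = 1, so G(46) = G(1) = 0.

0


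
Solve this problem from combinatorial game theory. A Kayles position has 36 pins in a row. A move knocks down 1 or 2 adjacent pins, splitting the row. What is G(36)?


Kayles: a move removes 1 or 2 adjacent pins from a contiguous row.
Removing pins from a row of k leaves two independent rows (a, b) with a + b = k - 1 (one pin) or a + b = k - 2 (two pins); an end removal gives a = 0.
By Sprague-Grundy, G(k) = mex{ G(a) XOR G(b) } over all these splits. G(0) = 0.
G(1): splits (0,0):0^0=0 -> mex({0}) = 1
G(2): splits (0,1):0^1=1 (0,0):0^0=0 -> mex({0, 1}) = 2
G(3): splits (0,2):0^2=2 (1,1):1^1=0 (0,1):0^1=1 -> mex({0, 1, 2}) = 3
G(4): splits (0,3):0^3=3 (1,2):1^2=3 (0,2):0^2=2 (1,1):1^1=0 -> mex({0, 2, 3}) = 1
G(5): splits (0,4):0^1=1 (1,3):1^3=2 (2,2):2^2=0 (0,3):0^3=3 (1,2):1^2=3 -> mex({0, 1, 2, 3}) = 4
G(6) = mex({0, 1, 2, 4}) = 3
G(7) = mex({0, 1, 3, 4, 5}) = 2
G(8) = mex({0, 2, 3, 5, 6}) = 1
G(9) = mex({0, 1, 2, 3, 6, 7}) = 4
G(10) = mex({0, 1, 3, 4, 5, 7}) = 2
G(11) = mex({0, 1, 2, 3, 4, 5}) = 6
G(12) = mex({0, 1, 2, 3, 5, 6, 7}) = 4
G(13) = mex({0, 2, 3, 4, 6, 7}) = 1
G(14) = mex({0, 1, 4, 5, 6, 7}) = 2
G(15) = mex({0, 1, 2, 3, 4, 5, 6}) = 7
G(16) = mex({0, 2, 3, 5, 6, 7}) = 1
G(17) = mex({0, 1, 2, 3, 5, 6, 7}) = 4
G(18) = mex({0, 1, 2, 4, 5, 6}) = 3
G(19) = mex({0, 1, 3, 4, 5, 7}) = 2
G(20) = mex({0, 2, 3, 4, 5, 6, 7}) = 1
G(21) = mex({0, 1, 2, 3, 5, 6, 7}) = 4
G(22) = mex({0, 1, 2, 3, 4, 5, 7}) = 6
G(23) = mex({0, 1, 2, 3, 4, 5, 6}) = 7
G(24) = mex({0, 1, 2, 3, 5, 6, 7}) = 4
G(25) = mex({0, 2, 3, 4, 6, 7}) = 1
G(26) = mex({0, 1, 3, 4, 5, 6, 7}) = 2
G(27) = mex({0, 1, 2, 3, 4, 5, 6, 7}) = 8
G(28) = mex({0, 1, 2, 3, 4, 6, 7, 8}) = 5
G(29) = mex({0, 1, 2, 3, 5, 6, 7, 8, 9}) = 4
G(30) = mex({0, 1, 2, 3, 4, 5, 6, 9, 10}) = 7
G(31) = mex({0, 1, 3, 4, 5, 7, 10, 11}) = 2
G(32) = mex({0, 2, 3, 4, 5, 6, 7, 9, 11}) = 1
G(33) = mex({0, 1, 2, 3, 4, 5, 6, 7, 9, 12}) = 8
G(34) = mex({0, 1, 2, 3, 4, 5, 7, 8, 11, 12}) = 6
G(35) = mex({0, 1, 2, 3, 4, 5, 6, 8, 9, 10, 11}) = 7
G(36) = mex({0, 1, 2, 3, 5, 6, 7, 9, 10}) = 4
Therefore G(36) = 4.

4


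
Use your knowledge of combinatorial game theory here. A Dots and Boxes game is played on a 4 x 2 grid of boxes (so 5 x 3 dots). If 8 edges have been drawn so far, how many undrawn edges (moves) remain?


Grid: 4 x 2 boxes, i.e. 5 rows and 3 columns of dots.
Horizontal edges: (rows + 1) * cols = 5 * 2 = 10
Vertical edges: rows * (cols + 1) = 4 * 3 = 12
Total edges: 10 + 12 = 22
Edges drawn: 8
Remaining: 22 - 8 = 14

14


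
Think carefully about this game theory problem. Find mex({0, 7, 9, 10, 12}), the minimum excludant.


Set = {0, 7, 9, 10, 12}
0 is in the set.
1 is NOT in the set. This is the mex.
mex = 1

1


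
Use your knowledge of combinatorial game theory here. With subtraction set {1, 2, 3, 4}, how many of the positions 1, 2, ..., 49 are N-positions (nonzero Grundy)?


Subtraction set S = {1, 2, 3, 4}, so G(n) = n mod 5.
G(n) = 0 when n is a multiple of 5.
Multiples of 5 in [1, 49]: 9
N-positions (nonzero Grundy) = 49 - 9 = 40

40


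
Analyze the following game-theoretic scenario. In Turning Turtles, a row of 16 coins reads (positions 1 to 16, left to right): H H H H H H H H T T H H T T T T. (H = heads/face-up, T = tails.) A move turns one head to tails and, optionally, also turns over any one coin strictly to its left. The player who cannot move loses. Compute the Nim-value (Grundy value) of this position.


Coins: H H H H H H H H T T H H T T T T
Key fact: a single head at position k behaves exactly like a Nim heap of size k (turning it to T and optionally flipping a coin at j < k corresponds to moving the heap from k to j, or to 0), and heads combine as a disjunctive sum (two heads at the same place would cancel, matching j XOR j = 0). So the Nim-value is the XOR of the 1-indexed positions of the heads.
Face-up positions (1-indexed): [1, 2, 3, 4, 5, 6, 7, 8, 11, 12]
XOR 0 with 1: 0 XOR 1 = 1
XOR 1 with 2: 1 XOR 2 = 3
XOR 3 with 3: 3 XOR 3 = 0
XOR 0 with 4: 0 XOR 4 = 4
XOR 4 with 5: 4 XOR 5 = 1
XOR 1 with 6: 1 XOR 6 = 7
XOR 7 with 7: 7 XOR 7 = 0
XOR 0 with 8: 0 XOR 8 = 8
XOR 8 with 11: 8 XOR 11 = 3
XOR 3 with 12: 3 XOR 12 = 15
Nim-value = 15

15


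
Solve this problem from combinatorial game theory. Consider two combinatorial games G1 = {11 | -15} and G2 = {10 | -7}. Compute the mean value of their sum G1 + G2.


G1 = {11 | -15}, G2 = {10 | -7}
Each is a switch {a | b} with numbers a > b; its mean value is (a + b)/2, and mean value is additive over game sums: m(G1 + G2) = m(G1) + m(G2).
Mean of G1 = (11 + (-15))/2 = -4/2 = -2
Mean of G2 = (10 + (-7))/2 = 3/2 = 3/2
Mean of G1 + G2 = -2 + 3/2 = -1/2

-1/2


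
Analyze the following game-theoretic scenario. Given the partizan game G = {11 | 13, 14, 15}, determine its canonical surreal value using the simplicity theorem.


Left options: {11}, max = 11
Right options: {13, 14, 15}, min = 13
All options are numbers and max(Left) < min(Right), so by the simplicity theorem the value is the simplest (earliest-born) number strictly between 11 and 13.
The only integer strictly between 11 and 13 is 12.
No non-integer in the interval can be simpler: if x is a non-integer in the interval, then floor(x) or ceil(x) also lies in the interval (the interval contains an integer), and both are proper prefixes of x's sign expansion, i.e. born earlier. So the game value is 12.
Game value = 12

12


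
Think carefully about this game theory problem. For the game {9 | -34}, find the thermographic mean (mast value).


Game = {9 | -34}, a switch {a | b} with numbers a > b.
Its thermograph has left wall a - t and right wall b + t, which meet at t = (a - b)/2, where both equal (a + b)/2. So the mast (mean value) is at (a + b)/2.
Mean = (9 + (-34))/2 = -25/2 = -25/2

-25/2


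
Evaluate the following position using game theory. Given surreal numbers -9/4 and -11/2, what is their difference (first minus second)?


x = -9/4, y = -11/2
Converting to common denominator: 4
x = -9/4, y = -22/4
x - y = -9/4 - -11/2 = 13/4

13/4


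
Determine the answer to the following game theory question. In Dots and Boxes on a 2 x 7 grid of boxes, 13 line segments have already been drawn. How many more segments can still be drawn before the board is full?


Grid: 2 x 7 boxes, i.e. 3 rows and 8 columns of dots.
Horizontal edges: (rows + 1) * cols = 3 * 7 = 21
Vertical edges: rows * (cols + 1) = 2 * 8 = 16
Total edges: 21 + 16 = 37
Edges drawn: 13
Remaining: 37 - 13 = 24

24


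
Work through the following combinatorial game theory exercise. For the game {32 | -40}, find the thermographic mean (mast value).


Game = {32 | -40}, a switch {a | b} with numbers a > b.
Its thermograph has left wall a - t and right wall b + t, which meet at t = (a - b)/2, where both equal (a + b)/2. So the mast (mean value) is at (a + b)/2.
Mean = (32 + (-40))/2 = -8/2 = -4

-4


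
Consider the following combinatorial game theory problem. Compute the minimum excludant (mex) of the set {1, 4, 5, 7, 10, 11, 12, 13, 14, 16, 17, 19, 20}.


Set = {1, 4, 5, 7, 10, 11, 12, 13, 14, 16, 17, 19, 20}
0 is NOT in the set. This is the mex.
mex = 0

0


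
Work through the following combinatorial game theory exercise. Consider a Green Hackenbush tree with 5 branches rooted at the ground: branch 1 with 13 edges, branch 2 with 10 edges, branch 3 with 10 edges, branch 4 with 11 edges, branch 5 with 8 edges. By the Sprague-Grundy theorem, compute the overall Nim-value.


The tree has 5 branches from the ground vertex.
In Green Hackenbush, the Nim-value of a simple path of length k is k.
Branch 1: length 13, Nim-value = 13
Branch 2: length 10, Nim-value = 10
Branch 3: length 10, Nim-value = 10
Branch 4: length 11, Nim-value = 11
Branch 5: length 8, Nim-value = 8
Total Nim-value = XOR of all branch values:
0 XOR 13 = 13
13 XOR 10 = 7
7 XOR 10 = 13
13 XOR 11 = 6
6 XOR 8 = 14
Nim-value of the tree = 14

14


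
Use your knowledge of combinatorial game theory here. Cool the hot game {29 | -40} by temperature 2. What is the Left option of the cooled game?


Original game: {29 | -40} (a switch {a | b} with a > b).
Cooling by t (for t below the temperature (a - b)/2 = 69/2) taxes each move by t: {a | b} cooled by t is {a - t | b + t}.
Cooling amount: t = 2
Cooled Left option: 29 - 2 = 27
Cooled Right option: -40 + 2 = -38
Cooled game: {27 | -38}
Left option = 27

27


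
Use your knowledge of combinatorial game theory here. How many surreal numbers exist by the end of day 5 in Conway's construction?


Day 0: {|} = 0 is born. Count = 1.
Day n: the number of surreal numbers born by day n is 2^(n+1) - 1.
By day 0: 2^1 - 1 = 1
By day 1: 2^2 - 1 = 3
By day 2: 2^3 - 1 = 7
By day 3: 2^4 - 1 = 15
By day 4: 2^5 - 1 = 31
By day 5: 2^6 - 1 = 63
By day 5: 63 surreal numbers.

63


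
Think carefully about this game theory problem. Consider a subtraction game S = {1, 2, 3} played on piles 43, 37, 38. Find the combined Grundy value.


Subtraction set: {1, 2, 3}
For this subtraction set, G(n) = n mod 4 (period = max + 1 = 4).
Pile 1 (size 43): G(43) = 43 mod 4 = 3
Pile 2 (size 37): G(37) = 37 mod 4 = 1
Pile 3 (size 38): G(38) = 38 mod 4 = 2
Total Grundy value = XOR of all: 3 XOR 1 XOR 2 = 0

0


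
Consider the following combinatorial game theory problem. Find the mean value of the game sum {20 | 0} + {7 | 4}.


G1 = {20 | 0}, G2 = {7 | 4}
Each is a switch {a | b} with numbers a > b; its mean value is (a + b)/2, and mean value is additive over game sums: m(G1 + G2) = m(G1) + m(G2).
Mean of G1 = (20 + (0))/2 = 20/2 = 10
Mean of G2 = (7 + (4))/2 = 11/2 = 11/2
Mean of G1 + G2 = 10 + 11/2 = 31/2

31/2


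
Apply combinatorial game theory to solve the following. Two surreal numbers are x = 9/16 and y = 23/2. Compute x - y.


x = 9/16, y = 23/2
Converting to common denominator: 16
x = 9/16, y = 184/16
x - y = 9/16 - 23/2 = -175/16

-175/16


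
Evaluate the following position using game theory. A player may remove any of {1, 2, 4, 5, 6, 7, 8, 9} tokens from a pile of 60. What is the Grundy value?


The subtraction set is S = {1, 2, 4, 5, 6, 7, 8, 9}.
G(k) = mex{ G(k - s) : s in S, s <= k }. We compute iteratively: G(0) = 0.
G(1) = mex({0}) = 1
G(2) = mex({0, 1}) = 2
G(3) = mex({1, 2}) = 0
G(4) = mex({0, 2}) = 1
G(5) = mex({0, 1}) = 2
G(6) = mex({0, 1, 2}) = 3
G(7) = mex({0, 1, 2, 3}) = 4
G(8) = mex({0, 1, 2, 3, 4}) = 5
G(9) = mex({0, 1, 2, 4, 5}) = 3
G(10) = mex({0, 1, 2, 3, 5}) = 4
G(11) = mex({0, 1, 2, 3, 4}) = 5
G(12) = mex({0, 1, 2, 3, 4, 5}) = 6
G(13) = mex({1, 2, 3, 4, 5, 6}) = 0
G(14) = mex({0, 2, 3, 4, 5, 6}) = 1
G(15) = mex({0, 1, 3, 4, 5}) = 2
G(16) = mex({1, 2, 3, 4, 5, 6}) = 0
G(17) = mex({0, 2, 3, 4, 5, 6}) = 1
G(18) = mex({0, 1, 3, 4, 5, 6}) = 2
G(19) = mex({0, 1, 2, 4, 5, 6}) = 3
G(20) = mex({0, 1, 2, 3, 5, 6}) = 4
G(21) = mex({0, 1, 2, 3, 4, 6}) = 5
Observe that G(13)..G(21) = 0, 1, 2, 0, 1, 2, 3, 4, 5 repeats G(0)..G(8) = 0, 1, 2, 0, 1, 2, 3, 4, 5.
For k >= max(S) = 9, G(k) is determined by the previous 9 values G(k-9)..G(k-1); a window of 9 consecutive values has recurred shifted by 13, so by induction G(k + 13) = G(k) for all k >= 0: the sequence is periodic from the start with period 13.
One period: G(0..12) = 0, 1, 2, 0, 1, 2, 3, 4, 5, 3, 4, 5, 6.
60 mod 13 = 8, so G(60) = G(8) = 5.

5


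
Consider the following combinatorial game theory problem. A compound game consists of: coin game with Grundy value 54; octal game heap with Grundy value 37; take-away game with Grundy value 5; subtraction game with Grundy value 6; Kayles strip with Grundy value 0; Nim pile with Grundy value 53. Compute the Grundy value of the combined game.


By the Sprague-Grundy theorem, the Grundy value of a sum of games is the XOR of individual Grundy values.
coin game: Grundy value = 54. Running XOR: 0 XOR 54 = 54
octal game heap: Grundy value = 37. Running XOR: 54 XOR 37 = 19
take-away game: Grundy value = 5. Running XOR: 19 XOR 5 = 22
subtraction game: Grundy value = 6. Running XOR: 22 XOR 6 = 16
Kayles strip: Grundy value = 0. Running XOR: 16 XOR 0 = 16
Nim pile: Grundy value = 53. Running XOR: 16 XOR 53 = 37
The combined Grundy value is 37.

37


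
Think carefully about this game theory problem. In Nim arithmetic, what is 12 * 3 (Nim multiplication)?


Nim multiplication is bilinear over XOR: (u XOR v) * w = (u*w) XOR (v*w).
So we split each operand into its bit components and XOR the pairwise Nim products.
12 = 4 + 8 (as XOR of powers of 2).
3 = 1 + 2 (as XOR of powers of 2).
Using the standard Nim-product table on single bits:
  2*2 = 3,   2*4 = 8,   2*8 = 12,
  4*4 = 6,   4*8 = 11,  8*8 = 13,
and  1*x = x (identity), k*l = l*k (commutative).
Pairwise Nim products:
  4 * 1 = 4
  4 * 2 = 8
  8 * 1 = 8
  8 * 2 = 12
XOR them: 4 XOR 8 XOR 8 XOR 12 = 8.
Result: 12 * 3 = 8 (in Nim).

8


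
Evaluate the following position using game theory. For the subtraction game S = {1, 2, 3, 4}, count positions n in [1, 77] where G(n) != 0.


Subtraction set S = {1, 2, 3, 4}, so G(n) = n mod 5.
G(n) = 0 when n is a multiple of 5.
Multiples of 5 in [1, 77]: 15
N-positions (nonzero Grundy) = 77 - 15 = 62

62


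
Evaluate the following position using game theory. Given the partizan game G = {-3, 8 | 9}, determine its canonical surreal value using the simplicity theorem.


Left options: {-3, 8}, max = 8
Right options: {9}, min = 9
All options are numbers and max(Left) < min(Right), so by the simplicity theorem the value is the simplest (earliest-born) number strictly between 8 and 9.
No integer lies strictly between 8 and 9, so the value is the dyadic rational m/2^k in the interval with the smallest k (then m odd); search k = 1, 2, ...:
Denominator 2: 17/2 lies strictly between 8 and 9 -- found.
The simplest number in the interval is 17/2.
Game value = 17/2

17/2


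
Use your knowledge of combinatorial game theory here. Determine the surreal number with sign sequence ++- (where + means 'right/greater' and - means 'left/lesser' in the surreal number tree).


Sign expansion: ++-
Rule: track bounds (lo, hi), initially (-inf, +inf). On '+', the current value becomes lo and we move to the simplest number in (value, hi): value + 1 if hi = +inf, otherwise the midpoint (value + hi)/2. On '-', the current value becomes hi and we move to value - 1 if lo = -inf, otherwise the midpoint (lo + value)/2.
Start at 0.
Step 1: sign = +, move right. Bounds: (0, +inf). Value = 1
Step 2: sign = +, move right. Bounds: (1, +inf). Value = 2
Step 3: sign = -, move left. Bounds: (1, 2). Value = 3/2
The surreal number with sign expansion ++- is 3/2.

3/2


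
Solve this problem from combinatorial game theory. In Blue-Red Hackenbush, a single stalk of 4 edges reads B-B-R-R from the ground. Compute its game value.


Edges (from ground): B-B-R-R
By Berlekamp's sign-expansion rule, a Blue-Red Hackenbush stalk has the value of the surreal number whose sign sequence is the edge sequence with B -> + and R -> -.
Sign sequence: ++--
Trace the sign expansion in the surreal number tree, starting from 0:
Edge 1: B (sign +) -> bounds (0, +inf), value = 1
Edge 2: B (sign +) -> bounds (1, +inf), value = 2
Edge 3: R (sign -) -> bounds (1, 2), value = 3/2
Edge 4: R (sign -) -> bounds (1, 3/2), value = 5/4
Game value = 5/4

5/4


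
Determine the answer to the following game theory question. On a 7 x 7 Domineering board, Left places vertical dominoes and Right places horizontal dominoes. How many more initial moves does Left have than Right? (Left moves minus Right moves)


Board is 7 x 7 (rows x cols).
Left (vertical) placements: (rows-1) * cols = 6 * 7 = 42
Right (horizontal) placements: rows * (cols-1) = 7 * 6 = 42
Advantage = Left - Right = 42 - 42 = 0

0


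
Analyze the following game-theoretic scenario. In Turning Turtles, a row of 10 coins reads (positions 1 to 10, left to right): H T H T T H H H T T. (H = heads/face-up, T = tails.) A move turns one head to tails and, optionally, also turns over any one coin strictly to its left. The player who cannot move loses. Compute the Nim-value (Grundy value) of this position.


Coins: H T H T T H H H T T
Key fact: a single head at position k behaves exactly like a Nim heap of size k (turning it to T and optionally flipping a coin at j < k corresponds to moving the heap from k to j, or to 0), and heads combine as a disjunctive sum (two heads at the same place would cancel, matching j XOR j = 0). So the Nim-value is the XOR of the 1-indexed positions of the heads.
Face-up positions (1-indexed): [1, 3, 6, 7, 8]
XOR 0 with 1: 0 XOR 1 = 1
XOR 1 with 3: 1 XOR 3 = 2
XOR 2 with 6: 2 XOR 6 = 4
XOR 4 with 7: 4 XOR 7 = 3
XOR 3 with 8: 3 XOR 8 = 11
Nim-value = 11

11


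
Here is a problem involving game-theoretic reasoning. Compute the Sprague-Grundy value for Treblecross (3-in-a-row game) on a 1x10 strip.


Treblecross: place X on empty cells; 3-in-a-row wins.
Playing within two cells of an existing X lets the opponent win at once, so sensible play treats the cells i-2..i+2 around each X as dead. The player left with no safe cell loses, so this is a normal-play take-away game on strips of safe cells.
Placing X at cell i (0-indexed) of a strip of k safe cells leaves independent strips of sizes max(0, i-2) and max(0, k-i-3). Hence G(k) = mex{ G(max(0,i-2)) XOR G(max(0,k-i-3)) : 0 <= i < k }, with G(0) = 0.
G(1): splits (0,0):0^0=0 -> mex({0}) = 1
G(2): splits (0,0):0^0=0 -> mex({0}) = 1
G(3): splits (0,0):0^0=0 -> mex({0}) = 1
G(4): splits (0,1):0^1=1 (0,0):0^0=0 -> mex({0, 1}) = 2
G(5): splits (0,2):0^1=1 (0,1):0^1=1 (0,0):0^0=0 -> mex({0, 1}) = 2
G(6) = mex({1}) = 0
G(7) = mex({0, 1, 2}) = 3
G(8) = mex({0, 1, 2}) = 3
G(9) = mex({0, 2}) = 1
G(10) = mex({0, 2, 3}) = 1
Therefore G(10) = 1.

1


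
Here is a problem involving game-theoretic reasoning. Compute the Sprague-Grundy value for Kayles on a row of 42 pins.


Kayles: a move removes 1 or 2 adjacent pins from a contiguous row.
Removing pins from a row of k leaves two independent rows (a, b) with a + b = k - 1 (one pin) or a + b = k - 2 (two pins); an end removal gives a = 0.
By Sprague-Grundy, G(k) = mex{ G(a) XOR G(b) } over all these splits. G(0) = 0.
G(1): splits (0,0):0^0=0 -> mex({0}) = 1
G(2): splits (0,1):0^1=1 (0,0):0^0=0 -> mex({0, 1}) = 2
G(3): splits (0,2):0^2=2 (1,1):1^1=0 (0,1):0^1=1 -> mex({0, 1, 2}) = 3
G(4): splits (0,3):0^3=3 (1,2):1^2=3 (0,2):0^2=2 (1,1):1^1=0 -> mex({0, 2, 3}) = 1
G(5): splits (0,4):0^1=1 (1,3):1^3=2 (2,2):2^2=0 (0,3):0^3=3 (1,2):1^2=3 -> mex({0, 1, 2, 3}) = 4
G(6) = mex({0, 1, 2, 4}) = 3
G(7) = mex({0, 1, 3, 4, 5}) = 2
G(8) = mex({0, 2, 3, 5, 6}) = 1
G(9) = mex({0, 1, 2, 3, 6, 7}) = 4
G(10) = mex({0, 1, 3, 4, 5, 7}) = 2
G(11) = mex({0, 1, 2, 3, 4, 5}) = 6
G(12) = mex({0, 1, 2, 3, 5, 6, 7}) = 4
G(13) = mex({0, 2, 3, 4, 6, 7}) = 1
G(14) = mex({0, 1, 4, 5, 6, 7}) = 2
G(15) = mex({0, 1, 2, 3, 4, 5, 6}) = 7
G(16) = mex({0, 2, 3, 5, 6, 7}) = 1
G(17) = mex({0, 1, 2, 3, 5, 6, 7}) = 4
G(18) = mex({0, 1, 2, 4, 5, 6}) = 3
G(19) = mex({0, 1, 3, 4, 5, 7}) = 2
G(20) = mex({0, 2, 3, 4, 5, 6, 7}) = 1
G(21) = mex({0, 1, 2, 3, 5, 6, 7}) = 4
G(22) = mex({0, 1, 2, 3, 4, 5, 7}) = 6
G(23) = mex({0, 1, 2, 3, 4, 5, 6}) = 7
G(24) = mex({0, 1, 2, 3, 5, 6, 7}) = 4
G(25) = mex({0, 2, 3, 4, 6, 7}) = 1
G(26) = mex({0, 1, 3, 4, 5, 6, 7}) = 2
G(27) = mex({0, 1, 2, 3, 4, 5, 6, 7}) = 8
G(28) = mex({0, 1, 2, 3, 4, 6, 7, 8}) = 5
G(29) = mex({0, 1, 2, 3, 5, 6, 7, 8, 9}) = 4
G(30) = mex({0, 1, 2, 3, 4, 5, 6, 9, 10}) = 7
G(31) = mex({0, 1, 3, 4, 5, 7, 10, 11}) = 2
G(32) = mex({0, 2, 3, 4, 5, 6, 7, 9, 11}) = 1
G(33) = mex({0, 1, 2, 3, 4, 5, 6, 7, 9, 12}) = 8
G(34) = mex({0, 1, 2, 3, 4, 5, 7, 8, 11, 12}) = 6
G(35) = mex({0, 1, 2, 3, 4, 5, 6, 8, 9, 10, 11}) = 7
G(36) = mex({0, 1, 2, 3, 5, 6, 7, 9, 10}) = 4
G(37) = mex({0, 2, 3, 4, 6, 7, 9, 10, 11, 12}) = 1
G(38) = mex({0, 1, 3, 4, 5, 6, 7, 9, 10, 11, 12}) = 2
G(39) = mex({0, 1, 2, 4, 5, 6, 7, 9, 10, 12, 14}) = 3
G(40) = mex({0, 2, 3, 4, 6, 7, 11, 12, 14}) = 1
G(41) = mex({0, 1, 2, 3, 5, 6, 7, 9, 10, 11, 12}) = 4
G(42) = mex({0, 1, 2, 3, 4, 5, 6, 9, 10}) = 7
Therefore G(42) = 7.

7


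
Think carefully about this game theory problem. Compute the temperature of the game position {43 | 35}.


The game is {43 | 35}, a switch {a | b} with numbers a > b.
Cooling {a | b} by t gives {a - t | b + t}, which stops being hot when a - t = b + t, i.e. at t = (a - b)/2. So the temperature of a switch is (a - b)/2.
Temperature = (Left option - Right option) / 2
= (43 - (35)) / 2
= 8 / 2
= 4

4


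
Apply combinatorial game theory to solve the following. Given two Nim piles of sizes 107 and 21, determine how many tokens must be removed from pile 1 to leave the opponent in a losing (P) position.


Piles: 107 and 21
Current XOR: 107 XOR 21 = 126 (non-zero, so this is an N-position).
To make the XOR zero, we need to find a move that balances the piles.
For pile 1 (size 107): target = 107 XOR 126 = 21
We reduce pile 1 from 107 to 21.
Tokens removed: 107 - 21 = 86
Verification: 21 XOR 21 = 0

86


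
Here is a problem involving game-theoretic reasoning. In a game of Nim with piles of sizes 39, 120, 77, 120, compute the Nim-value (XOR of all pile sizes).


We need the XOR (exclusive or) of all pile sizes.
After XOR-ing pile 1 (size 39): 0 XOR 39 = 39
After XOR-ing pile 2 (size 120): 39 XOR 120 = 95
After XOR-ing pile 3 (size 77): 95 XOR 77 = 18
After XOR-ing pile 4 (size 120): 18 XOR 120 = 106
The Nim-value of this position is 106.

106


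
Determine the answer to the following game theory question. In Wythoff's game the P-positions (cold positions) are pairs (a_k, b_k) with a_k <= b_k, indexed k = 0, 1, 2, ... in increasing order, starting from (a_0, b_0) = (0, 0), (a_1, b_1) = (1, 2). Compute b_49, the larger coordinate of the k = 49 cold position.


By Wythoff's theorem, a_k = floor(k * phi) and b_k = floor(k * phi^2) = a_k + k, where phi = (1 + sqrt(5))/2 is the golden ratio.
phi = (1 + sqrt(5))/2 = 1.618034
phi^2 = phi + 1 = 2.618034
k = 49
k * phi^2 = 49 * 2.618034 = 128.283665
b_49 = floor(k * phi^2) = 128 (check: a_49 + k = 79 + 49 = 128)

128


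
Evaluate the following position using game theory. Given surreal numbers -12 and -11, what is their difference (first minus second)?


x = -12, y = -11
x - y = -12 - -11 = -1

-1


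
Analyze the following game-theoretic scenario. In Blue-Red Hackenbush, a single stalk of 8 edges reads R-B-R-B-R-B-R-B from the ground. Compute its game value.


Edges (from ground): R-B-R-B-R-B-R-B
By Berlekamp's sign-expansion rule, a Blue-Red Hackenbush stalk has the value of the surreal number whose sign sequence is the edge sequence with B -> + and R -> -.
Sign sequence: -+-+-+-+
Trace the sign expansion in the surreal number tree, starting from 0:
Edge 1: R (sign -) -> bounds (-inf, 0), value = -1
Edge 2: B (sign +) -> bounds (-1, 0), value = -1/2
Edge 3: R (sign -) -> bounds (-1, -1/2), value = -3/4
Edge 4: B (sign +) -> bounds (-3/4, -1/2), value = -5/8
Edge 5: R (sign -) -> bounds (-3/4, -5/8), value = -11/16
Edge 6: B (sign +) -> bounds (-11/16, -5/8), value = -21/32
Edge 7: R (sign -) -> bounds (-11/16, -21/32), value = -43/64
Edge 8: B (sign +) -> bounds (-43/64, -21/32), value = -85/128
Game value = -85/128

-85/128


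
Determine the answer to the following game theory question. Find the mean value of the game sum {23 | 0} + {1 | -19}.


G1 = {23 | 0}, G2 = {1 | -19}
Each is a switch {a | b} with numbers a > b; its mean value is (a + b)/2, and mean value is additive over game sums: m(G1 + G2) = m(G1) + m(G2).
Mean of G1 = (23 + (0))/2 = 23/2 = 23/2
Mean of G2 = (1 + (-19))/2 = -18/2 = -9
Mean of G1 + G2 = 23/2 + -9 = 5/2

5/2


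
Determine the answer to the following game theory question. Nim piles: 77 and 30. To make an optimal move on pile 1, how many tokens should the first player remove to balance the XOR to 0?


Piles: 77 and 30
Current XOR: 77 XOR 30 = 83 (non-zero, so this is an N-position).
To make the XOR zero, we need to find a move that balances the piles.
For pile 1 (size 77): target = 77 XOR 83 = 30
We reduce pile 1 from 77 to 30.
Tokens removed: 77 - 30 = 47
Verification: 30 XOR 30 = 0

47
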